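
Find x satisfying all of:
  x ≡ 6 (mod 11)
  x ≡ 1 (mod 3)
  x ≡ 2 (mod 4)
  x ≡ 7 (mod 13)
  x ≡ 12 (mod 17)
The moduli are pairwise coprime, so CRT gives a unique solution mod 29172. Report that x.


Product of moduli M = 11 · 3 · 4 · 13 · 17 = 29172.
Merge one congruence at a time:
  Start: x ≡ 6 (mod 11).
  Combine with x ≡ 1 (mod 3); new modulus lcm = 33.
    Write x = 6 + 11·t and substitute into x ≡ 1 (mod 3): 11·t ≡ 1 − 6 = -5 (mod 3).
    Reduce coefficients mod 3: 2·t ≡ 1 (mod 3).
    The inverse of 2 mod 3 is 2 (since 2·2 = 4 = 1·3 + 1), so t ≡ 2·1 = 2 ≡ 2 (mod 3).
    Then x = 6 + 11·2 = 28, valid modulo lcm(11, 3) = 33: x ≡ 28 (mod 33).
  Combine with x ≡ 2 (mod 4); new modulus lcm = 132.
    Write x = 28 + 33·t and substitute into x ≡ 2 (mod 4): 33·t ≡ 2 − 28 = -26 (mod 4).
    Reduce coefficients mod 4: 1·t ≡ 2 (mod 4).
    So t ≡ 2 (mod 4).
    Then x = 28 + 33·2 = 94, valid modulo lcm(33, 4) = 132: x ≡ 94 (mod 132).
  Combine with x ≡ 7 (mod 13); new modulus lcm = 1716.
    Write x = 94 + 132·t and substitute into x ≡ 7 (mod 13): 132·t ≡ 7 − 94 = -87 (mod 13).
    Reduce coefficients mod 13: 2·t ≡ 4 (mod 13).
    The inverse of 2 mod 13 is 7 (since 2·7 = 14 = 1·13 + 1), so t ≡ 7·4 = 28 ≡ 2 (mod 13).
    Then x = 94 + 132·2 = 358, valid modulo lcm(132, 13) = 1716: x ≡ 358 (mod 1716).
  Combine with x ≡ 12 (mod 17); new modulus lcm = 29172.
    Write x = 358 + 1716·t and substitute into x ≡ 12 (mod 17): 1716·t ≡ 12 − 358 = -346 (mod 17).
    Reduce coefficients mod 17: 16·t ≡ 11 (mod 17).
    The inverse of 16 mod 17 is 16 (since 16·16 = 256 = 15·17 + 1), so t ≡ 16·11 = 176 ≡ 6 (mod 17).
    Then x = 358 + 1716·6 = 10654, valid modulo lcm(1716, 17) = 29172: x ≡ 10654 (mod 29172).
Verify against each original: 10654 mod 11 = 6, 10654 mod 3 = 1, 10654 mod 4 = 2, 10654 mod 13 = 7, 10654 mod 17 = 12.

x ≡ 10654 (mod 29172).


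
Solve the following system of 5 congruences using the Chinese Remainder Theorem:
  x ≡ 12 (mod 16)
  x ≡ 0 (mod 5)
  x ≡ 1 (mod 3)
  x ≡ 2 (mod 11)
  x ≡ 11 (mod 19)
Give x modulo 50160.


Product of moduli M = 16 · 5 · 3 · 11 · 19 = 50160.
Merge one congruence at a time:
  Start: x ≡ 12 (mod 16).
  Combine with x ≡ 0 (mod 5); new modulus lcm = 80.
    Write x = 12 + 16·t and substitute into x ≡ 0 (mod 5): 16·t ≡ 0 − 12 = -12 (mod 5).
    Reduce coefficients mod 5: 1·t ≡ 3 (mod 5).
    So t ≡ 3 (mod 5).
    Then x = 12 + 16·3 = 60, valid modulo lcm(16, 5) = 80: x ≡ 60 (mod 80).
  Combine with x ≡ 1 (mod 3); new modulus lcm = 240.
    Write x = 60 + 80·t and substitute into x ≡ 1 (mod 3): 80·t ≡ 1 − 60 = -59 (mod 3).
    Reduce coefficients mod 3: 2·t ≡ 1 (mod 3).
    The inverse of 2 mod 3 is 2 (since 2·2 = 4 = 1·3 + 1), so t ≡ 2·1 = 2 ≡ 2 (mod 3).
    Then x = 60 + 80·2 = 220, valid modulo lcm(80, 3) = 240: x ≡ 220 (mod 240).
  Combine with x ≡ 2 (mod 11); new modulus lcm = 2640.
    Write x = 220 + 240·t and substitute into x ≡ 2 (mod 11): 240·t ≡ 2 − 220 = -218 (mod 11).
    Reduce coefficients mod 11: 9·t ≡ 2 (mod 11).
    The inverse of 9 mod 11 is 5 (since 9·5 = 45 = 4·11 + 1), so t ≡ 5·2 = 10 ≡ 10 (mod 11).
    Then x = 220 + 240·10 = 2620, valid modulo lcm(240, 11) = 2640: x ≡ 2620 (mod 2640).
  Combine with x ≡ 11 (mod 19); new modulus lcm = 50160.
    Write x = 2620 + 2640·t and substitute into x ≡ 11 (mod 19): 2640·t ≡ 11 − 2620 = -2609 (mod 19).
    Reduce coefficients mod 19: 18·t ≡ 13 (mod 19).
    The inverse of 18 mod 19 is 18 (since 18·18 = 324 = 17·19 + 1), so t ≡ 18·13 = 234 ≡ 6 (mod 19).
    Then x = 2620 + 2640·6 = 18460, valid modulo lcm(2640, 19) = 50160: x ≡ 18460 (mod 50160).
Verify against each original: 18460 mod 16 = 12, 18460 mod 5 = 0, 18460 mod 3 = 1, 18460 mod 11 = 2, 18460 mod 19 = 11.

x ≡ 18460 (mod 50160).


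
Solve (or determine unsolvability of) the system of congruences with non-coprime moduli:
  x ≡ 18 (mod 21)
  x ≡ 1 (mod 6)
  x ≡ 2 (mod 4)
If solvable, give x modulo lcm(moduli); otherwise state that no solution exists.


Moduli 21, 6, 4 are not pairwise coprime, so CRT works modulo lcm(m_i) when all pairwise compatibility conditions hold.
Pairwise compatibility: gcd(m_i, m_j) must divide a_i - a_j for every pair.
Merge one congruence at a time:
  Start: x ≡ 18 (mod 21).
  Combine with x ≡ 1 (mod 6): gcd(21, 6) = 3, and 1 - 18 = -17 is NOT divisible by 3.
    ⇒ system is inconsistent (no integer solution).

No solution (the system is inconsistent).


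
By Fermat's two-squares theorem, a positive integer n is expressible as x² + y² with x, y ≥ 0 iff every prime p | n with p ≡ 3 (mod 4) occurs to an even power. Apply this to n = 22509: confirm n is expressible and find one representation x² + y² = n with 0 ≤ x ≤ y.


Step 1: Factor n = 22509 = 3^2 · 41 · 61.
Step 2: Check the mod-4 condition on each prime factor: 3 ≡ 3 (mod 4), exponent 2 (must be even); 41 ≡ 1 (mod 4), exponent 1; 61 ≡ 1 (mod 4), exponent 1.
All primes ≡ 3 (mod 4) appear to even exponent (or don't appear), so by the two-squares theorem n IS expressible as a sum of two squares.
Step 3: Build a representation. Group n = k² · m with k = 3 and m = 41 · 61 = 2501 (a product of primes ≡ 1 (mod 4)); a representation of m scales to one of n via (k·x)² + (k·y)² = k²(x² + y²). Each prime p ≡ 1 (mod 4) is itself a sum of two squares; find a² by testing p − a² for a perfect square:
  41: 41 − 1² = 40, 41 − 2² = 37, 41 − 3² = 32, 41 − 4² = 25 = 5² ⇒ 41 = 4² + 5².
  61: 61 − 1² = 60, 61 − 2² = 57, 61 − 3² = 52, 61 − 4² = 45, 61 − 5² = 36 = 6² ⇒ 61 = 5² + 6².
  Combine using the Brahmagupta–Fibonacci identity (a² + b²)(c² + d²) = (ac − bd)² + (ad + bc)² = (ac + bd)² + (ad − bc)²:
  41 · 61 = 2501: from (4² + 5²)(5² + 6²), take (4·5 − 5·6, 4·6 + 5·5) = (20 − 30, 24 + 25) = (-10, 49); dropping signs (only squares matter) gives (10, 49); check 10² + 49² = 100 + 2401 = 2501 ✓.
  Scale by k = 3: (3·10, 3·49) = (30, 147).
Step 4: Order so x ≤ y and verify: 30² + 147² = 900 + 21609 = 22509 = n. ✓

n = 22509 = 30² + 147² (one valid representation with x ≤ y).


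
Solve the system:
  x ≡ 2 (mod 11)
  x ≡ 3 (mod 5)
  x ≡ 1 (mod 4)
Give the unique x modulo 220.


Moduli 11, 5, 4 are pairwise coprime; by CRT there is a unique solution modulo M = 11 · 5 · 4 = 220.
Solve pairwise, accumulating the modulus:
  Start with x ≡ 2 (mod 11).
  Combine with x ≡ 3 (mod 5): since gcd(11, 5) = 1, we get a unique residue mod 55.
    Write x = 2 + 11·t and substitute into x ≡ 3 (mod 5): 11·t ≡ 3 − 2 = 1 (mod 5).
    Reduce coefficients mod 5: 1·t ≡ 1 (mod 5).
    So t ≡ 1 (mod 5).
    Then x = 2 + 11·1 = 13, valid modulo lcm(11, 5) = 55: x ≡ 13 (mod 55).
  Combine with x ≡ 1 (mod 4): since gcd(55, 4) = 1, we get a unique residue mod 220.
    Write x = 13 + 55·t and substitute into x ≡ 1 (mod 4): 55·t ≡ 1 − 13 = -12 (mod 4).
    Reduce coefficients mod 4: 3·t ≡ 0 (mod 4).
    The inverse of 3 mod 4 is 3 (since 3·3 = 9 = 2·4 + 1), so t ≡ 3·0 = 0 ≡ 0 (mod 4).
    Then x = 13 + 55·0 = 13, valid modulo lcm(55, 4) = 220: x ≡ 13 (mod 220).
Verify: 13 mod 11 = 2 ✓, 13 mod 5 = 3 ✓, 13 mod 4 = 1 ✓.

x ≡ 13 (mod 220).


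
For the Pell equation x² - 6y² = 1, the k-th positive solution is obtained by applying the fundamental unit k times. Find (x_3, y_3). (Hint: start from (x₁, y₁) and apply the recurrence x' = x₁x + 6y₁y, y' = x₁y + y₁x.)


Step 1: Find the fundamental solution (x₁, y₁) of x² - 6y² = 1.
  Expand √6 as a continued fraction. a₀ = ⌊√6⌋ = 2; iterate m_{k+1} = d_k·a_k − m_k, d_{k+1} = (6 − m_{k+1}²)/d_k, a_{k+1} = ⌊(a₀ + m_{k+1})/d_{k+1}⌋ (starting m₀ = 0, d₀ = 1), with convergents p_k = a_k·p_{k-1} + p_{k-2}, q_k = a_k·q_{k-1} + q_{k-2} (p₋₁ = 1, q₋₁ = 0):
  k = 0: a₀ = 2; p₀/q₀ = 2/1; p₀² − 6·q₀² = 4 − 6 = -2.
  k = 1: m = 2, d = 2, a = ⌊(2 + 2)/2⌋ = 2; p/q = (2·2 + 1)/(2·1 + 0) = 5/2; p² − 6·q² = 25 − 24 = 1.
  The first convergent with p² − 6·q² = 1 gives the fundamental solution (x₁, y₁) = (5, 2).
Step 2: Apply the recurrence (x_{n+1}, y_{n+1}) = (x₁x_n + 6y₁y_n, x₁y_n + y₁x_n) repeatedly.
  From (x_1, y_1) = (5, 2): x_2 = 5·5 + 6·2·2 = 49; y_2 = 5·2 + 2·5 = 20.
  From (x_2, y_2) = (49, 20): x_3 = 5·49 + 6·2·20 = 485; y_3 = 5·20 + 2·49 = 198.
Step 3: Verify x_3² - 6·y_3² = 235225 - 235224 = 1 (should be 1). ✓

(x_1, y_1) = (5, 2); (x_3, y_3) = (485, 198).


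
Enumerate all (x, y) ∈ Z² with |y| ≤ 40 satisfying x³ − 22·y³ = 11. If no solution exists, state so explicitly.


The equation is x³ - 22y³ = 11. For fixed y, x³ = 22·y³ + 11, so a solution requires the RHS to be a perfect cube.
Strategy: iterate y from -40 to 40, compute RHS = 22·y³ + 11, and check whether it is a (positive or negative) perfect cube.
Check small values of y:
  y = 0: RHS = 11 is not a perfect cube.
  y = 1: RHS = 33 is not a perfect cube.
  y = -1: RHS = -11 is not a perfect cube.
  y = 2: RHS = 187 is not a perfect cube.
  y = -2: RHS = -165 is not a perfect cube.
  y = 3: RHS = 605 is not a perfect cube.
  y = -3: RHS = -583 is not a perfect cube.
Continuing the search up to |y| = 40 finds no solutions either.
No (x, y) in the scanned range satisfies the equation.

No integer solutions with |y| ≤ 40.


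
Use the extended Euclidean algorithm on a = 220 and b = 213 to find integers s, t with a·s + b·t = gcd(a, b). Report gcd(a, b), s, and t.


Euclidean algorithm on (220, 213) — divide until remainder is 0:
  220 = 1 · 213 + 7
  213 = 30 · 7 + 3
  7 = 2 · 3 + 1
  3 = 3 · 1 + 0
gcd(220, 213) = 1.
Track Bezout coefficients alongside the remainders: start with r₀ = 220 = a·1 + b·0 (s = 1, t = 0) and r₁ = 213 = a·0 + b·1 (s = 0, t = 1); each new remainder r_{k+1} = r_{k-1} − q_k·r_k inherits s_{k+1} = s_{k-1} − q_k·s_k, t_{k+1} = t_{k-1} − q_k·t_k, so r_k = a·s_k + b·t_k at every step:
  q = 1: r = 7, s = 1 − 1·0 = 1, t = 0 − 1·1 = -1  (check: 220·1 + 213·(-1) = 7)
  q = 30: r = 3, s = 0 − 30·1 = -30, t = 1 − 30·(-1) = 31  (check: 220·(-30) + 213·31 = 3)
  q = 2: r = 1, s = 1 − 2·(-30) = 61, t = -1 − 2·31 = -63  (check: 220·61 + 213·(-63) = 1)
The row with r = 1 (the gcd) gives the Bezout coefficients s = 61, t = -63.
Result: 220 · (61) + 213 · (-63) = 1.

gcd(220, 213) = 1; s = 61, t = -63 (check: 220·61 + 213·(-63) = 1).


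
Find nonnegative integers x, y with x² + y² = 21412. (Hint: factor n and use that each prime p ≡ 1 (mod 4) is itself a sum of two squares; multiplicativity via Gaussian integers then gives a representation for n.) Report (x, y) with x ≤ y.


Step 1: Factor n = 21412 = 2^2 · 53 · 101.
Step 2: Check the mod-4 condition on each prime factor: 2 = 2 (special); 53 ≡ 1 (mod 4), exponent 1; 101 ≡ 1 (mod 4), exponent 1.
All primes ≡ 3 (mod 4) appear to even exponent (or don't appear), so by the two-squares theorem n IS expressible as a sum of two squares.
Step 3: Build a representation. Group n = k² · m with k = 2 and m = 53 · 101 = 5353 (a product of primes ≡ 1 (mod 4)); a representation of m scales to one of n via (k·x)² + (k·y)² = k²(x² + y²). Each prime p ≡ 1 (mod 4) is itself a sum of two squares; find a² by testing p − a² for a perfect square:
  53: 53 − 1² = 52, 53 − 2² = 49 = 7² ⇒ 53 = 2² + 7².
  101: 101 − 1² = 100 = 10² ⇒ 101 = 1² + 10².
  Combine using the Brahmagupta–Fibonacci identity (a² + b²)(c² + d²) = (ac − bd)² + (ad + bc)² = (ac + bd)² + (ad − bc)²:
  53 · 101 = 5353: from (2² + 7²)(1² + 10²), take (2·1 − 7·10, 2·10 + 7·1) = (2 − 70, 20 + 7) = (-68, 27); dropping signs (only squares matter) gives (68, 27); check 68² + 27² = 4624 + 729 = 5353 ✓.
  Scale by k = 2: (2·68, 2·27) = (136, 54).
Step 4: Order so x ≤ y and verify: 54² + 136² = 2916 + 18496 = 21412 = n. ✓

n = 21412 = 54² + 136² (one valid representation with x ≤ y).


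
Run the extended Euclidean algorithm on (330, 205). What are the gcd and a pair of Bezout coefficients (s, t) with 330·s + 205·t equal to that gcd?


Euclidean algorithm on (330, 205) — divide until remainder is 0:
  330 = 1 · 205 + 125
  205 = 1 · 125 + 80
  125 = 1 · 80 + 45
  80 = 1 · 45 + 35
  45 = 1 · 35 + 10
  35 = 3 · 10 + 5
  10 = 2 · 5 + 0
gcd(330, 205) = 5.
Track Bezout coefficients alongside the remainders: start with r₀ = 330 = a·1 + b·0 (s = 1, t = 0) and r₁ = 205 = a·0 + b·1 (s = 0, t = 1); each new remainder r_{k+1} = r_{k-1} − q_k·r_k inherits s_{k+1} = s_{k-1} − q_k·s_k, t_{k+1} = t_{k-1} − q_k·t_k, so r_k = a·s_k + b·t_k at every step:
  q = 1: r = 125, s = 1 − 1·0 = 1, t = 0 − 1·1 = -1  (check: 330·1 + 205·(-1) = 125)
  q = 1: r = 80, s = 0 − 1·1 = -1, t = 1 − 1·(-1) = 2  (check: 330·(-1) + 205·2 = 80)
  q = 1: r = 45, s = 1 − 1·(-1) = 2, t = -1 − 1·2 = -3  (check: 330·2 + 205·(-3) = 45)
  q = 1: r = 35, s = -1 − 1·2 = -3, t = 2 − 1·(-3) = 5  (check: 330·(-3) + 205·5 = 35)
  q = 1: r = 10, s = 2 − 1·(-3) = 5, t = -3 − 1·5 = -8  (check: 330·5 + 205·(-8) = 10)
  q = 3: r = 5, s = -3 − 3·5 = -18, t = 5 − 3·(-8) = 29  (check: 330·(-18) + 205·29 = 5)
The row with r = 5 (the gcd) gives the Bezout coefficients s = -18, t = 29.
Result: 330 · (-18) + 205 · (29) = 5.

gcd(330, 205) = 5; s = -18, t = 29 (check: 330·(-18) + 205·29 = 5).


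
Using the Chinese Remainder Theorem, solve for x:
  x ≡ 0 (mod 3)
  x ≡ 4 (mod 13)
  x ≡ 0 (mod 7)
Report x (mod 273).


Moduli 3, 13, 7 are pairwise coprime; by CRT there is a unique solution modulo M = 3 · 13 · 7 = 273.
Solve pairwise, accumulating the modulus:
  Start with x ≡ 0 (mod 3).
  Combine with x ≡ 4 (mod 13): since gcd(3, 13) = 1, we get a unique residue mod 39.
    Write x = 0 + 3·t and substitute into x ≡ 4 (mod 13): 3·t ≡ 4 − 0 = 4 (mod 13).
    The inverse of 3 mod 13 is 9 (since 3·9 = 27 = 2·13 + 1), so t ≡ 9·4 = 36 ≡ 10 (mod 13).
    Then x = 0 + 3·10 = 30, valid modulo lcm(3, 13) = 39: x ≡ 30 (mod 39).
  Combine with x ≡ 0 (mod 7): since gcd(39, 7) = 1, we get a unique residue mod 273.
    Write x = 30 + 39·t and substitute into x ≡ 0 (mod 7): 39·t ≡ 0 − 30 = -30 (mod 7).
    Reduce coefficients mod 7: 4·t ≡ 5 (mod 7).
    The inverse of 4 mod 7 is 2 (since 4·2 = 8 = 1·7 + 1), so t ≡ 2·5 = 10 ≡ 3 (mod 7).
    Then x = 30 + 39·3 = 147, valid modulo lcm(39, 7) = 273: x ≡ 147 (mod 273).
Verify: 147 mod 3 = 0 ✓, 147 mod 13 = 4 ✓, 147 mod 7 = 0 ✓.

x ≡ 147 (mod 273).


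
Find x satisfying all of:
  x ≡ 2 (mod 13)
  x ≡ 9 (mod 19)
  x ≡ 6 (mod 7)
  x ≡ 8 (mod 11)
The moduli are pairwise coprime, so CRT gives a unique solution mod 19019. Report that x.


Product of moduli M = 13 · 19 · 7 · 11 = 19019.
Merge one congruence at a time:
  Start: x ≡ 2 (mod 13).
  Combine with x ≡ 9 (mod 19); new modulus lcm = 247.
    Write x = 2 + 13·t and substitute into x ≡ 9 (mod 19): 13·t ≡ 9 − 2 = 7 (mod 19).
    The inverse of 13 mod 19 is 3 (since 13·3 = 39 = 2·19 + 1), so t ≡ 3·7 = 21 ≡ 2 (mod 19).
    Then x = 2 + 13·2 = 28, valid modulo lcm(13, 19) = 247: x ≡ 28 (mod 247).
  Combine with x ≡ 6 (mod 7); new modulus lcm = 1729.
    Write x = 28 + 247·t and substitute into x ≡ 6 (mod 7): 247·t ≡ 6 − 28 = -22 (mod 7).
    Reduce coefficients mod 7: 2·t ≡ 6 (mod 7).
    The inverse of 2 mod 7 is 4 (since 2·4 = 8 = 1·7 + 1), so t ≡ 4·6 = 24 ≡ 3 (mod 7).
    Then x = 28 + 247·3 = 769, valid modulo lcm(247, 7) = 1729: x ≡ 769 (mod 1729).
  Combine with x ≡ 8 (mod 11); new modulus lcm = 19019.
    Write x = 769 + 1729·t and substitute into x ≡ 8 (mod 11): 1729·t ≡ 8 − 769 = -761 (mod 11).
    Reduce coefficients mod 11: 2·t ≡ 9 (mod 11).
    The inverse of 2 mod 11 is 6 (since 2·6 = 12 = 1·11 + 1), so t ≡ 6·9 = 54 ≡ 10 (mod 11).
    Then x = 769 + 1729·10 = 18059, valid modulo lcm(1729, 11) = 19019: x ≡ 18059 (mod 19019).
Verify against each original: 18059 mod 13 = 2, 18059 mod 19 = 9, 18059 mod 7 = 6, 18059 mod 11 = 8.

x ≡ 18059 (mod 19019).


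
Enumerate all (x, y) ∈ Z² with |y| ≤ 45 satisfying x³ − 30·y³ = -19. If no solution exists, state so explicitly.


The equation is x³ - 30y³ = -19. For fixed y, x³ = 30·y³ − 19, so a solution requires the RHS to be a perfect cube.
Strategy: iterate y from -45 to 45, compute RHS = 30·y³ − 19, and check whether it is a (positive or negative) perfect cube.
Check small values of y:
  y = 0: RHS = -19 is not a perfect cube.
  y = 1: RHS = 11 is not a perfect cube.
  y = -1: RHS = -49 is not a perfect cube.
  y = 2: RHS = 221 is not a perfect cube.
  y = -2: RHS = -259 is not a perfect cube.
  y = 3: RHS = 791 is not a perfect cube.
  y = -3: RHS = -829 is not a perfect cube.
Continuing the search up to |y| = 45 finds no solutions either.
No (x, y) in the scanned range satisfies the equation.

No integer solutions with |y| ≤ 45.


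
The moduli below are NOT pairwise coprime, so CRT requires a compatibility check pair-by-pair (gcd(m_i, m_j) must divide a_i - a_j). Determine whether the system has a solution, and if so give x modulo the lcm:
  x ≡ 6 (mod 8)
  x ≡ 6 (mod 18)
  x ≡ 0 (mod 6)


Moduli 8, 18, 6 are not pairwise coprime, so CRT works modulo lcm(m_i) when all pairwise compatibility conditions hold.
Pairwise compatibility: gcd(m_i, m_j) must divide a_i - a_j for every pair.
Merge one congruence at a time:
  Start: x ≡ 6 (mod 8).
  Combine with x ≡ 6 (mod 18): gcd(8, 18) = 2; 6 - 6 = 0, which IS divisible by 2, so compatible.
    Write x = 6 + 8·t and substitute into x ≡ 6 (mod 18): 8·t ≡ 6 − 6 = 0 (mod 18).
    Divide the congruence (and modulus) by g = 2: 4·t ≡ 0 (mod 9).
    The inverse of 4 mod 9 is 7 (since 4·7 = 28 = 3·9 + 1), so t ≡ 7·0 = 0 ≡ 0 (mod 9).
    Then x = 6 + 8·0 = 6, valid modulo lcm(8, 18) = 72: x ≡ 6 (mod 72).
  Combine with x ≡ 0 (mod 6): gcd(72, 6) = 6; 0 - 6 = -6, which IS divisible by 6, so compatible.
    Write x = 6 + 72·t and substitute into x ≡ 0 (mod 6): 72·t ≡ 0 − 6 = -6 (mod 6).
    Divide the congruence (and modulus) by g = 6: 12·t ≡ -1 (mod 1).
    Modulo 1 every t works; take t = 0.
    Then x = 6 + 72·0 = 6, valid modulo lcm(72, 6) = 72: x ≡ 6 (mod 72).
Verify: 6 mod 8 = 6, 6 mod 18 = 6, 6 mod 6 = 0.

x ≡ 6 (mod 72).


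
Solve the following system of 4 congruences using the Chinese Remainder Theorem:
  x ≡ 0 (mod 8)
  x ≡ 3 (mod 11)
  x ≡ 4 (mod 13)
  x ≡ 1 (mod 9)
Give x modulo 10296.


Product of moduli M = 8 · 11 · 13 · 9 = 10296.
Merge one congruence at a time:
  Start: x ≡ 0 (mod 8).
  Combine with x ≡ 3 (mod 11); new modulus lcm = 88.
    Write x = 0 + 8·t and substitute into x ≡ 3 (mod 11): 8·t ≡ 3 − 0 = 3 (mod 11).
    The inverse of 8 mod 11 is 7 (since 8·7 = 56 = 5·11 + 1), so t ≡ 7·3 = 21 ≡ 10 (mod 11).
    Then x = 0 + 8·10 = 80, valid modulo lcm(8, 11) = 88: x ≡ 80 (mod 88).
  Combine with x ≡ 4 (mod 13); new modulus lcm = 1144.
    Write x = 80 + 88·t and substitute into x ≡ 4 (mod 13): 88·t ≡ 4 − 80 = -76 (mod 13).
    Reduce coefficients mod 13: 10·t ≡ 2 (mod 13).
    The inverse of 10 mod 13 is 4 (since 10·4 = 40 = 3·13 + 1), so t ≡ 4·2 = 8 ≡ 8 (mod 13).
    Then x = 80 + 88·8 = 784, valid modulo lcm(88, 13) = 1144: x ≡ 784 (mod 1144).
  Combine with x ≡ 1 (mod 9); new modulus lcm = 10296.
    Write x = 784 + 1144·t and substitute into x ≡ 1 (mod 9): 1144·t ≡ 1 − 784 = -783 (mod 9).
    Reduce coefficients mod 9: 1·t ≡ 0 (mod 9).
    So t ≡ 0 (mod 9).
    Then x = 784 + 1144·0 = 784, valid modulo lcm(1144, 9) = 10296: x ≡ 784 (mod 10296).
Verify against each original: 784 mod 8 = 0, 784 mod 11 = 3, 784 mod 13 = 4, 784 mod 9 = 1.

x ≡ 784 (mod 10296).


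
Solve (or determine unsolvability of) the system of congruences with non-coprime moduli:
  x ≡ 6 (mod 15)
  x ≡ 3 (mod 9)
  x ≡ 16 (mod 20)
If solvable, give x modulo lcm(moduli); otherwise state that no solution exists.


Moduli 15, 9, 20 are not pairwise coprime, so CRT works modulo lcm(m_i) when all pairwise compatibility conditions hold.
Pairwise compatibility: gcd(m_i, m_j) must divide a_i - a_j for every pair.
Merge one congruence at a time:
  Start: x ≡ 6 (mod 15).
  Combine with x ≡ 3 (mod 9): gcd(15, 9) = 3; 3 - 6 = -3, which IS divisible by 3, so compatible.
    Write x = 6 + 15·t and substitute into x ≡ 3 (mod 9): 15·t ≡ 3 − 6 = -3 (mod 9).
    Divide the congruence (and modulus) by g = 3: 5·t ≡ -1 (mod 3).
    Reduce coefficients mod 3: 2·t ≡ 2 (mod 3).
    The inverse of 2 mod 3 is 2 (since 2·2 = 4 = 1·3 + 1), so t ≡ 2·2 = 4 ≡ 1 (mod 3).
    Then x = 6 + 15·1 = 21, valid modulo lcm(15, 9) = 45: x ≡ 21 (mod 45).
  Combine with x ≡ 16 (mod 20): gcd(45, 20) = 5; 16 - 21 = -5, which IS divisible by 5, so compatible.
    Write x = 21 + 45·t and substitute into x ≡ 16 (mod 20): 45·t ≡ 16 − 21 = -5 (mod 20).
    Divide the congruence (and modulus) by g = 5: 9·t ≡ -1 (mod 4).
    Reduce coefficients mod 4: 1·t ≡ 3 (mod 4).
    So t ≡ 3 (mod 4).
    Then x = 21 + 45·3 = 156, valid modulo lcm(45, 20) = 180: x ≡ 156 (mod 180).
Verify: 156 mod 15 = 6, 156 mod 9 = 3, 156 mod 20 = 16.

x ≡ 156 (mod 180).


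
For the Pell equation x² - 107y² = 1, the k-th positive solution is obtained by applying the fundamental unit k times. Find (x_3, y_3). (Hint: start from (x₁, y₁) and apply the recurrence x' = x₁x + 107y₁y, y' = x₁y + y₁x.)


Step 1: Find the fundamental solution (x₁, y₁) of x² - 107y² = 1.
  Expand √107 as a continued fraction. a₀ = ⌊√107⌋ = 10; iterate m_{k+1} = d_k·a_k − m_k, d_{k+1} = (107 − m_{k+1}²)/d_k, a_{k+1} = ⌊(a₀ + m_{k+1})/d_{k+1}⌋ (starting m₀ = 0, d₀ = 1), with convergents p_k = a_k·p_{k-1} + p_{k-2}, q_k = a_k·q_{k-1} + q_{k-2} (p₋₁ = 1, q₋₁ = 0):
  k = 0: a₀ = 10; p₀/q₀ = 10/1; p₀² − 107·q₀² = 100 − 107 = -7.
  k = 1: m = 10, d = 7, a = ⌊(10 + 10)/7⌋ = 2; p/q = (2·10 + 1)/(2·1 + 0) = 21/2; p² − 107·q² = 441 − 428 = 13.
  k = 2: m = 4, d = 13, a = ⌊(10 + 4)/13⌋ = 1; p/q = (1·21 + 10)/(1·2 + 1) = 31/3; p² − 107·q² = 961 − 963 = -2.
  k = 3: m = 9, d = 2, a = ⌊(10 + 9)/2⌋ = 9; p/q = (9·31 + 21)/(9·3 + 2) = 300/29; p² − 107·q² = 90000 − 89987 = 13.
  k = 4: m = 9, d = 13, a = ⌊(10 + 9)/13⌋ = 1; p/q = (1·300 + 31)/(1·29 + 3) = 331/32; p² − 107·q² = 109561 − 109568 = -7.
  k = 5: m = 4, d = 7, a = ⌊(10 + 4)/7⌋ = 2; p/q = (2·331 + 300)/(2·32 + 29) = 962/93; p² − 107·q² = 925444 − 925443 = 1.
  The first convergent with p² − 107·q² = 1 gives the fundamental solution (x₁, y₁) = (962, 93).
Step 2: Apply the recurrence (x_{n+1}, y_{n+1}) = (x₁x_n + 107y₁y_n, x₁y_n + y₁x_n) repeatedly.
  From (x_1, y_1) = (962, 93): x_2 = 962·962 + 107·93·93 = 1850887; y_2 = 962·93 + 93·962 = 178932.
  From (x_2, y_2) = (1850887, 178932): x_3 = 962·1850887 + 107·93·178932 = 3561105626; y_3 = 962·178932 + 93·1850887 = 344265075.
Step 3: Verify x_3² - 107·y_3² = 12681473279528851876 - 12681473279528851875 = 1 (should be 1). ✓

(x_1, y_1) = (962, 93); (x_3, y_3) = (3561105626, 344265075).


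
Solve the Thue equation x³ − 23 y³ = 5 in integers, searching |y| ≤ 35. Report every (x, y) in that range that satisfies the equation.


The equation is x³ - 23y³ = 5. For fixed y, x³ = 23·y³ + 5, so a solution requires the RHS to be a perfect cube.
Strategy: iterate y from -35 to 35, compute RHS = 23·y³ + 5, and check whether it is a (positive or negative) perfect cube.
Check small values of y:
  y = 0: RHS = 5 is not a perfect cube.
  y = 1: RHS = 28 is not a perfect cube.
  y = -1: RHS = -18 is not a perfect cube.
  y = 2: RHS = 189 is not a perfect cube.
  y = -2: RHS = -179 is not a perfect cube.
  y = 3: RHS = 626 is not a perfect cube.
  y = -3: RHS = -616 is not a perfect cube.
Continuing the search up to |y| = 35 finds no solutions either.
No (x, y) in the scanned range satisfies the equation.

No integer solutions with |y| ≤ 35.


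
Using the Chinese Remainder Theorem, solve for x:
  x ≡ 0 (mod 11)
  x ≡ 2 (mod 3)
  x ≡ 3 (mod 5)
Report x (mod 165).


Moduli 11, 3, 5 are pairwise coprime; by CRT there is a unique solution modulo M = 11 · 3 · 5 = 165.
Solve pairwise, accumulating the modulus:
  Start with x ≡ 0 (mod 11).
  Combine with x ≡ 2 (mod 3): since gcd(11, 3) = 1, we get a unique residue mod 33.
    Write x = 0 + 11·t and substitute into x ≡ 2 (mod 3): 11·t ≡ 2 − 0 = 2 (mod 3).
    Reduce coefficients mod 3: 2·t ≡ 2 (mod 3).
    The inverse of 2 mod 3 is 2 (since 2·2 = 4 = 1·3 + 1), so t ≡ 2·2 = 4 ≡ 1 (mod 3).
    Then x = 0 + 11·1 = 11, valid modulo lcm(11, 3) = 33: x ≡ 11 (mod 33).
  Combine with x ≡ 3 (mod 5): since gcd(33, 5) = 1, we get a unique residue mod 165.
    Write x = 11 + 33·t and substitute into x ≡ 3 (mod 5): 33·t ≡ 3 − 11 = -8 (mod 5).
    Reduce coefficients mod 5: 3·t ≡ 2 (mod 5).
    The inverse of 3 mod 5 is 2 (since 3·2 = 6 = 1·5 + 1), so t ≡ 2·2 = 4 ≡ 4 (mod 5).
    Then x = 11 + 33·4 = 143, valid modulo lcm(33, 5) = 165: x ≡ 143 (mod 165).
Verify: 143 mod 11 = 0 ✓, 143 mod 3 = 2 ✓, 143 mod 5 = 3 ✓.

x ≡ 143 (mod 165).


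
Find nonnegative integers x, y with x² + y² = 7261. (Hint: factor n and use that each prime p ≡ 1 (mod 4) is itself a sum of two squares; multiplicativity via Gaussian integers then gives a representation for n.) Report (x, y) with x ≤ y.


Step 1: Factor n = 7261 = 53 · 137.
Step 2: Check the mod-4 condition on each prime factor: 53 ≡ 1 (mod 4), exponent 1; 137 ≡ 1 (mod 4), exponent 1.
All primes ≡ 3 (mod 4) appear to even exponent (or don't appear), so by the two-squares theorem n IS expressible as a sum of two squares.
Step 3: Build a representation. Here n = 53 · 137 is a product of primes ≡ 1 (mod 4). Each prime p ≡ 1 (mod 4) is itself a sum of two squares; find a² by testing p − a² for a perfect square:
  53: 53 − 1² = 52, 53 − 2² = 49 = 7² ⇒ 53 = 2² + 7².
  137: 137 − 1² = 136, 137 − 2² = 133, 137 − 3² = 128, 137 − 4² = 121 = 11² ⇒ 137 = 4² + 11².
  Combine using the Brahmagupta–Fibonacci identity (a² + b²)(c² + d²) = (ac − bd)² + (ad + bc)² = (ac + bd)² + (ad − bc)²:
  53 · 137 = 7261: from (2² + 7²)(4² + 11²), take (2·4 − 7·11, 2·11 + 7·4) = (8 − 77, 22 + 28) = (-69, 50); dropping signs (only squares matter) gives (69, 50); check 69² + 50² = 4761 + 2500 = 7261 ✓.
Step 4: Order so x ≤ y and verify: 50² + 69² = 2500 + 4761 = 7261 = n. ✓

n = 7261 = 50² + 69² (one valid representation with x ≤ y).


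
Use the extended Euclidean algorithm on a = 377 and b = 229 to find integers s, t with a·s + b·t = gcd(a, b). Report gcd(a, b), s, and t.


Euclidean algorithm on (377, 229) — divide until remainder is 0:
  377 = 1 · 229 + 148
  229 = 1 · 148 + 81
  148 = 1 · 81 + 67
  81 = 1 · 67 + 14
  67 = 4 · 14 + 11
  14 = 1 · 11 + 3
  11 = 3 · 3 + 2
  3 = 1 · 2 + 1
  2 = 2 · 1 + 0
gcd(377, 229) = 1.
Track Bezout coefficients alongside the remainders: start with r₀ = 377 = a·1 + b·0 (s = 1, t = 0) and r₁ = 229 = a·0 + b·1 (s = 0, t = 1); each new remainder r_{k+1} = r_{k-1} − q_k·r_k inherits s_{k+1} = s_{k-1} − q_k·s_k, t_{k+1} = t_{k-1} − q_k·t_k, so r_k = a·s_k + b·t_k at every step:
  q = 1: r = 148, s = 1 − 1·0 = 1, t = 0 − 1·1 = -1  (check: 377·1 + 229·(-1) = 148)
  q = 1: r = 81, s = 0 − 1·1 = -1, t = 1 − 1·(-1) = 2  (check: 377·(-1) + 229·2 = 81)
  q = 1: r = 67, s = 1 − 1·(-1) = 2, t = -1 − 1·2 = -3  (check: 377·2 + 229·(-3) = 67)
  q = 1: r = 14, s = -1 − 1·2 = -3, t = 2 − 1·(-3) = 5  (check: 377·(-3) + 229·5 = 14)
  q = 4: r = 11, s = 2 − 4·(-3) = 14, t = -3 − 4·5 = -23  (check: 377·14 + 229·(-23) = 11)
  q = 1: r = 3, s = -3 − 1·14 = -17, t = 5 − 1·(-23) = 28  (check: 377·(-17) + 229·28 = 3)
  q = 3: r = 2, s = 14 − 3·(-17) = 65, t = -23 − 3·28 = -107  (check: 377·65 + 229·(-107) = 2)
  q = 1: r = 1, s = -17 − 1·65 = -82, t = 28 − 1·(-107) = 135  (check: 377·(-82) + 229·135 = 1)
The row with r = 1 (the gcd) gives the Bezout coefficients s = -82, t = 135.
Result: 377 · (-82) + 229 · (135) = 1.

gcd(377, 229) = 1; s = -82, t = 135 (check: 377·(-82) + 229·135 = 1).


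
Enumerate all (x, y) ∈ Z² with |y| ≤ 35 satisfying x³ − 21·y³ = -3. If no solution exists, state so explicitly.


The equation is x³ - 21y³ = -3. For fixed y, x³ = 21·y³ − 3, so a solution requires the RHS to be a perfect cube.
Strategy: iterate y from -35 to 35, compute RHS = 21·y³ − 3, and check whether it is a (positive or negative) perfect cube.
Check small values of y:
  y = 0: RHS = -3 is not a perfect cube.
  y = 1: RHS = 18 is not a perfect cube.
  y = -1: RHS = -24 is not a perfect cube.
  y = 2: RHS = 165 is not a perfect cube.
  y = -2: RHS = -171 is not a perfect cube.
  y = 3: RHS = 564 is not a perfect cube.
  y = -3: RHS = -570 is not a perfect cube.
Continuing the search up to |y| = 35 finds no solutions either.
No (x, y) in the scanned range satisfies the equation.

No integer solutions with |y| ≤ 35.


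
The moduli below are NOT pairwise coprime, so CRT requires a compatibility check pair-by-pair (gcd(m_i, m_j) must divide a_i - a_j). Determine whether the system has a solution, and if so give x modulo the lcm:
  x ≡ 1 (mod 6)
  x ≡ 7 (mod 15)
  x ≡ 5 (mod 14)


Moduli 6, 15, 14 are not pairwise coprime, so CRT works modulo lcm(m_i) when all pairwise compatibility conditions hold.
Pairwise compatibility: gcd(m_i, m_j) must divide a_i - a_j for every pair.
Merge one congruence at a time:
  Start: x ≡ 1 (mod 6).
  Combine with x ≡ 7 (mod 15): gcd(6, 15) = 3; 7 - 1 = 6, which IS divisible by 3, so compatible.
    Write x = 1 + 6·t and substitute into x ≡ 7 (mod 15): 6·t ≡ 7 − 1 = 6 (mod 15).
    Divide the congruence (and modulus) by g = 3: 2·t ≡ 2 (mod 5).
    The inverse of 2 mod 5 is 3 (since 2·3 = 6 = 1·5 + 1), so t ≡ 3·2 = 6 ≡ 1 (mod 5).
    Then x = 1 + 6·1 = 7, valid modulo lcm(6, 15) = 30: x ≡ 7 (mod 30).
  Combine with x ≡ 5 (mod 14): gcd(30, 14) = 2; 5 - 7 = -2, which IS divisible by 2, so compatible.
    Write x = 7 + 30·t and substitute into x ≡ 5 (mod 14): 30·t ≡ 5 − 7 = -2 (mod 14).
    Divide the congruence (and modulus) by g = 2: 15·t ≡ -1 (mod 7).
    Reduce coefficients mod 7: 1·t ≡ 6 (mod 7).
    So t ≡ 6 (mod 7).
    Then x = 7 + 30·6 = 187, valid modulo lcm(30, 14) = 210: x ≡ 187 (mod 210).
Verify: 187 mod 6 = 1, 187 mod 15 = 7, 187 mod 14 = 5.

x ≡ 187 (mod 210).


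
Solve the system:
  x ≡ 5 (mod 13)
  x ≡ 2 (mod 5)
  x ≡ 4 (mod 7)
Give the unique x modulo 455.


Moduli 13, 5, 7 are pairwise coprime; by CRT there is a unique solution modulo M = 13 · 5 · 7 = 455.
Solve pairwise, accumulating the modulus:
  Start with x ≡ 5 (mod 13).
  Combine with x ≡ 2 (mod 5): since gcd(13, 5) = 1, we get a unique residue mod 65.
    Write x = 5 + 13·t and substitute into x ≡ 2 (mod 5): 13·t ≡ 2 − 5 = -3 (mod 5).
    Reduce coefficients mod 5: 3·t ≡ 2 (mod 5).
    The inverse of 3 mod 5 is 2 (since 3·2 = 6 = 1·5 + 1), so t ≡ 2·2 = 4 ≡ 4 (mod 5).
    Then x = 5 + 13·4 = 57, valid modulo lcm(13, 5) = 65: x ≡ 57 (mod 65).
  Combine with x ≡ 4 (mod 7): since gcd(65, 7) = 1, we get a unique residue mod 455.
    Write x = 57 + 65·t and substitute into x ≡ 4 (mod 7): 65·t ≡ 4 − 57 = -53 (mod 7).
    Reduce coefficients mod 7: 2·t ≡ 3 (mod 7).
    The inverse of 2 mod 7 is 4 (since 2·4 = 8 = 1·7 + 1), so t ≡ 4·3 = 12 ≡ 5 (mod 7).
    Then x = 57 + 65·5 = 382, valid modulo lcm(65, 7) = 455: x ≡ 382 (mod 455).
Verify: 382 mod 13 = 5 ✓, 382 mod 5 = 2 ✓, 382 mod 7 = 4 ✓.

x ≡ 382 (mod 455).


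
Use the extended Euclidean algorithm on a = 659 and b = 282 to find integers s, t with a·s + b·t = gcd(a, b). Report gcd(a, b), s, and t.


Euclidean algorithm on (659, 282) — divide until remainder is 0:
  659 = 2 · 282 + 95
  282 = 2 · 95 + 92
  95 = 1 · 92 + 3
  92 = 30 · 3 + 2
  3 = 1 · 2 + 1
  2 = 2 · 1 + 0
gcd(659, 282) = 1.
Track Bezout coefficients alongside the remainders: start with r₀ = 659 = a·1 + b·0 (s = 1, t = 0) and r₁ = 282 = a·0 + b·1 (s = 0, t = 1); each new remainder r_{k+1} = r_{k-1} − q_k·r_k inherits s_{k+1} = s_{k-1} − q_k·s_k, t_{k+1} = t_{k-1} − q_k·t_k, so r_k = a·s_k + b·t_k at every step:
  q = 2: r = 95, s = 1 − 2·0 = 1, t = 0 − 2·1 = -2  (check: 659·1 + 282·(-2) = 95)
  q = 2: r = 92, s = 0 − 2·1 = -2, t = 1 − 2·(-2) = 5  (check: 659·(-2) + 282·5 = 92)
  q = 1: r = 3, s = 1 − 1·(-2) = 3, t = -2 − 1·5 = -7  (check: 659·3 + 282·(-7) = 3)
  q = 30: r = 2, s = -2 − 30·3 = -92, t = 5 − 30·(-7) = 215  (check: 659·(-92) + 282·215 = 2)
  q = 1: r = 1, s = 3 − 1·(-92) = 95, t = -7 − 1·215 = -222  (check: 659·95 + 282·(-222) = 1)
The row with r = 1 (the gcd) gives the Bezout coefficients s = 95, t = -222.
Result: 659 · (95) + 282 · (-222) = 1.

gcd(659, 282) = 1; s = 95, t = -222 (check: 659·95 + 282·(-222) = 1).


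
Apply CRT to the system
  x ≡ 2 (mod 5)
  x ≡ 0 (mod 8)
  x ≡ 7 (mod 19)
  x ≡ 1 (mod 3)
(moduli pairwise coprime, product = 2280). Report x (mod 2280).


Product of moduli M = 5 · 8 · 19 · 3 = 2280.
Merge one congruence at a time:
  Start: x ≡ 2 (mod 5).
  Combine with x ≡ 0 (mod 8); new modulus lcm = 40.
    Write x = 2 + 5·t and substitute into x ≡ 0 (mod 8): 5·t ≡ 0 − 2 = -2 (mod 8).
    Reduce coefficients mod 8: 5·t ≡ 6 (mod 8).
    The inverse of 5 mod 8 is 5 (since 5·5 = 25 = 3·8 + 1), so t ≡ 5·6 = 30 ≡ 6 (mod 8).
    Then x = 2 + 5·6 = 32, valid modulo lcm(5, 8) = 40: x ≡ 32 (mod 40).
  Combine with x ≡ 7 (mod 19); new modulus lcm = 760.
    Write x = 32 + 40·t and substitute into x ≡ 7 (mod 19): 40·t ≡ 7 − 32 = -25 (mod 19).
    Reduce coefficients mod 19: 2·t ≡ 13 (mod 19).
    The inverse of 2 mod 19 is 10 (since 2·10 = 20 = 1·19 + 1), so t ≡ 10·13 = 130 ≡ 16 (mod 19).
    Then x = 32 + 40·16 = 672, valid modulo lcm(40, 19) = 760: x ≡ 672 (mod 760).
  Combine with x ≡ 1 (mod 3); new modulus lcm = 2280.
    Write x = 672 + 760·t and substitute into x ≡ 1 (mod 3): 760·t ≡ 1 − 672 = -671 (mod 3).
    Reduce coefficients mod 3: 1·t ≡ 1 (mod 3).
    So t ≡ 1 (mod 3).
    Then x = 672 + 760·1 = 1432, valid modulo lcm(760, 3) = 2280: x ≡ 1432 (mod 2280).
Verify against each original: 1432 mod 5 = 2, 1432 mod 8 = 0, 1432 mod 19 = 7, 1432 mod 3 = 1.

x ≡ 1432 (mod 2280).


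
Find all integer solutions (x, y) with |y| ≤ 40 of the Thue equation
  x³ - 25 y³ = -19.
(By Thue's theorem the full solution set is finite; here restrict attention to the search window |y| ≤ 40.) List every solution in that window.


The equation is x³ - 25y³ = -19. For fixed y, x³ = 25·y³ − 19, so a solution requires the RHS to be a perfect cube.
Strategy: iterate y from -40 to 40, compute RHS = 25·y³ − 19, and check whether it is a (positive or negative) perfect cube.
Check small values of y:
  y = 0: RHS = -19 is not a perfect cube.
  y = 1: RHS = 6 is not a perfect cube.
  y = -1: RHS = -44 is not a perfect cube.
  y = 2: RHS = 181 is not a perfect cube.
  y = -2: RHS = -219 is not a perfect cube.
  y = 3: RHS = 656 is not a perfect cube.
  y = -3: RHS = -694 is not a perfect cube.
Continuing the search up to |y| = 40 finds no solutions either.
No (x, y) in the scanned range satisfies the equation.

No integer solutions with |y| ≤ 40.


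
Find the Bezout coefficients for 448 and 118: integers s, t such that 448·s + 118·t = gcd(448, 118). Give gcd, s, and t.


Euclidean algorithm on (448, 118) — divide until remainder is 0:
  448 = 3 · 118 + 94
  118 = 1 · 94 + 24
  94 = 3 · 24 + 22
  24 = 1 · 22 + 2
  22 = 11 · 2 + 0
gcd(448, 118) = 2.
Track Bezout coefficients alongside the remainders: start with r₀ = 448 = a·1 + b·0 (s = 1, t = 0) and r₁ = 118 = a·0 + b·1 (s = 0, t = 1); each new remainder r_{k+1} = r_{k-1} − q_k·r_k inherits s_{k+1} = s_{k-1} − q_k·s_k, t_{k+1} = t_{k-1} − q_k·t_k, so r_k = a·s_k + b·t_k at every step:
  q = 3: r = 94, s = 1 − 3·0 = 1, t = 0 − 3·1 = -3  (check: 448·1 + 118·(-3) = 94)
  q = 1: r = 24, s = 0 − 1·1 = -1, t = 1 − 1·(-3) = 4  (check: 448·(-1) + 118·4 = 24)
  q = 3: r = 22, s = 1 − 3·(-1) = 4, t = -3 − 3·4 = -15  (check: 448·4 + 118·(-15) = 22)
  q = 1: r = 2, s = -1 − 1·4 = -5, t = 4 − 1·(-15) = 19  (check: 448·(-5) + 118·19 = 2)
The row with r = 2 (the gcd) gives the Bezout coefficients s = -5, t = 19.
Result: 448 · (-5) + 118 · (19) = 2.

gcd(448, 118) = 2; s = -5, t = 19 (check: 448·(-5) + 118·19 = 2).


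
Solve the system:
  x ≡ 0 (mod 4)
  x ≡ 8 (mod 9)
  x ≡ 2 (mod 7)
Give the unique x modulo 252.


Moduli 4, 9, 7 are pairwise coprime; by CRT there is a unique solution modulo M = 4 · 9 · 7 = 252.
Solve pairwise, accumulating the modulus:
  Start with x ≡ 0 (mod 4).
  Combine with x ≡ 8 (mod 9): since gcd(4, 9) = 1, we get a unique residue mod 36.
    Write x = 0 + 4·t and substitute into x ≡ 8 (mod 9): 4·t ≡ 8 − 0 = 8 (mod 9).
    The inverse of 4 mod 9 is 7 (since 4·7 = 28 = 3·9 + 1), so t ≡ 7·8 = 56 ≡ 2 (mod 9).
    Then x = 0 + 4·2 = 8, valid modulo lcm(4, 9) = 36: x ≡ 8 (mod 36).
  Combine with x ≡ 2 (mod 7): since gcd(36, 7) = 1, we get a unique residue mod 252.
    Write x = 8 + 36·t and substitute into x ≡ 2 (mod 7): 36·t ≡ 2 − 8 = -6 (mod 7).
    Reduce coefficients mod 7: 1·t ≡ 1 (mod 7).
    So t ≡ 1 (mod 7).
    Then x = 8 + 36·1 = 44, valid modulo lcm(36, 7) = 252: x ≡ 44 (mod 252).
Verify: 44 mod 4 = 0 ✓, 44 mod 9 = 8 ✓, 44 mod 7 = 2 ✓.

x ≡ 44 (mod 252).


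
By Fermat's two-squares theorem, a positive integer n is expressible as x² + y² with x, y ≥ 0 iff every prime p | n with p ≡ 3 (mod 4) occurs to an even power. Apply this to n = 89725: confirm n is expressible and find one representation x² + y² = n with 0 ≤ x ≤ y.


Step 1: Factor n = 89725 = 5^2 · 37 · 97.
Step 2: Check the mod-4 condition on each prime factor: 5 ≡ 1 (mod 4), exponent 2; 37 ≡ 1 (mod 4), exponent 1; 97 ≡ 1 (mod 4), exponent 1.
All primes ≡ 3 (mod 4) appear to even exponent (or don't appear), so by the two-squares theorem n IS expressible as a sum of two squares.
Step 3: Build a representation. Group n = k² · m with k = 5 and m = 37 · 97 = 3589 (a product of primes ≡ 1 (mod 4)); a representation of m scales to one of n via (k·x)² + (k·y)² = k²(x² + y²). Each prime p ≡ 1 (mod 4) is itself a sum of two squares; find a² by testing p − a² for a perfect square:
  37: 37 − 1² = 36 = 6² ⇒ 37 = 1² + 6².
  97: 97 − 1² = 96, 97 − 2² = 93, 97 − 3² = 88, 97 − 4² = 81 = 9² ⇒ 97 = 4² + 9².
  Combine using the Brahmagupta–Fibonacci identity (a² + b²)(c² + d²) = (ac − bd)² + (ad + bc)² = (ac + bd)² + (ad − bc)²:
  37 · 97 = 3589: from (1² + 6²)(4² + 9²), take (1·4 − 6·9, 1·9 + 6·4) = (4 − 54, 9 + 24) = (-50, 33); dropping signs (only squares matter) gives (50, 33); check 50² + 33² = 2500 + 1089 = 3589 ✓.
  Scale by k = 5: (5·50, 5·33) = (250, 165).
Step 4: Order so x ≤ y and verify: 165² + 250² = 27225 + 62500 = 89725 = n. ✓

n = 89725 = 165² + 250² (one valid representation with x ≤ y).


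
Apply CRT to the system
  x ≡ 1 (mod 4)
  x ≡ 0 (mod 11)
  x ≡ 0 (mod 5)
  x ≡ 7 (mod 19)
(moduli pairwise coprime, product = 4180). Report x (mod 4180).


Product of moduli M = 4 · 11 · 5 · 19 = 4180.
Merge one congruence at a time:
  Start: x ≡ 1 (mod 4).
  Combine with x ≡ 0 (mod 11); new modulus lcm = 44.
    Write x = 1 + 4·t and substitute into x ≡ 0 (mod 11): 4·t ≡ 0 − 1 = -1 (mod 11).
    Reduce coefficients mod 11: 4·t ≡ 10 (mod 11).
    The inverse of 4 mod 11 is 3 (since 4·3 = 12 = 1·11 + 1), so t ≡ 3·10 = 30 ≡ 8 (mod 11).
    Then x = 1 + 4·8 = 33, valid modulo lcm(4, 11) = 44: x ≡ 33 (mod 44).
  Combine with x ≡ 0 (mod 5); new modulus lcm = 220.
    Write x = 33 + 44·t and substitute into x ≡ 0 (mod 5): 44·t ≡ 0 − 33 = -33 (mod 5).
    Reduce coefficients mod 5: 4·t ≡ 2 (mod 5).
    The inverse of 4 mod 5 is 4 (since 4·4 = 16 = 3·5 + 1), so t ≡ 4·2 = 8 ≡ 3 (mod 5).
    Then x = 33 + 44·3 = 165, valid modulo lcm(44, 5) = 220: x ≡ 165 (mod 220).
  Combine with x ≡ 7 (mod 19); new modulus lcm = 4180.
    Write x = 165 + 220·t and substitute into x ≡ 7 (mod 19): 220·t ≡ 7 − 165 = -158 (mod 19).
    Reduce coefficients mod 19: 11·t ≡ 13 (mod 19).
    The inverse of 11 mod 19 is 7 (since 11·7 = 77 = 4·19 + 1), so t ≡ 7·13 = 91 ≡ 15 (mod 19).
    Then x = 165 + 220·15 = 3465, valid modulo lcm(220, 19) = 4180: x ≡ 3465 (mod 4180).
Verify against each original: 3465 mod 4 = 1, 3465 mod 11 = 0, 3465 mod 5 = 0, 3465 mod 19 = 7.

x ≡ 3465 (mod 4180).
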